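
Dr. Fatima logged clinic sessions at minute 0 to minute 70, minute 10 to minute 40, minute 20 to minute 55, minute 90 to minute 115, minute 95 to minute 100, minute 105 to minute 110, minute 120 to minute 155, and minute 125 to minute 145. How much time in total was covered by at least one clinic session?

130 minutes

Merged: minute 0 to minute 70, minute 90 to minute 115, minute 120 to minute 155.
Lengths: 70 minutes + 25 minutes + 35 minutes = 130 minutes.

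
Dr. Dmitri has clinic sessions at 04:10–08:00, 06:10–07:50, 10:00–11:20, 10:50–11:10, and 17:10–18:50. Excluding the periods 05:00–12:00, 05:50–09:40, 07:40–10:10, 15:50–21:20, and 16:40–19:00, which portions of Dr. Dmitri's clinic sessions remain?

04:10–05:00

A, merged: 04:10–08:00, 10:00–11:20, 17:10–18:50.
B, merged: 05:00–12:00, 15:50–21:20.
04:10–08:00 minus B → 04:10–05:00.
10:00–11:20: fully covered by B → removed.
17:10–18:50: fully covered by B → removed.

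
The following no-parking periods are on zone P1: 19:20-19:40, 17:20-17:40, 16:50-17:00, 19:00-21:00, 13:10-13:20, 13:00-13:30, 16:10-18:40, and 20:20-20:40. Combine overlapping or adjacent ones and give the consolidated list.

13:00–13:30, 16:10–18:40, 19:00–21:00

Sort by start: 13:00–13:30, 13:10–13:20, 16:10–18:40, 16:50–17:00, 17:20–17:40, 19:00–21:00, 19:20–19:40, 20:20–20:40.
13:10–13:20 overlaps/touches 13:00–13:30 → extend to 13:00–13:30.
16:10–18:40 is disjoint → start new block.
16:50–17:00 overlaps/touches 16:10–18:40 → extend to 16:10–18:40.
17:20–17:40 overlaps/touches 16:10–18:40 → extend to 16:10–18:40.
19:00–21:00 is disjoint → start new block.
19:20–19:40 overlaps/touches 19:00–21:00 → extend to 19:00–21:00.
20:20–20:40 overlaps/touches 19:00–21:00 → extend to 19:00–21:00.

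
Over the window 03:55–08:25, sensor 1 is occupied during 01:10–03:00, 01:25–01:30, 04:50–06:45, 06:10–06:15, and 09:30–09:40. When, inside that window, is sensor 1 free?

03:55-04:50, 06:45-08:25

The merged coverage is 01:10-03:00, 04:50-06:45, 09:30-09:40.
Gaps within 03:55-08:25: 03:55-04:50, 06:45-08:25.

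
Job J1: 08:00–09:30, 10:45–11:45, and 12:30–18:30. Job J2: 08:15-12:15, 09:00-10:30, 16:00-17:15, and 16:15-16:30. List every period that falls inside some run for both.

Merge the second list: 08:15–12:15, 16:00–17:15.
08:00–09:30 meets the second set on 08:15–09:30.
10:45–11:45 meets the second set on 10:45–11:45.
12:30–18:30 meets the second set on 16:00–17:15.

08:15–09:30, 10:45–11:45, 16:00–17:15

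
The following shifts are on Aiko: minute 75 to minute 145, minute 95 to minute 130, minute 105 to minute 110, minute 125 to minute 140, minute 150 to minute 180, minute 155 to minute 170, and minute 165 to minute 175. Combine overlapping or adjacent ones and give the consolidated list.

minute 75 to minute 145, minute 150 to minute 180

minute 95 to minute 130 overlaps/touches minute 75 to minute 145 → extend to minute 75 to minute 145.
minute 105 to minute 110 overlaps/touches minute 75 to minute 145 → extend to minute 75 to minute 145.
minute 125 to minute 140 overlaps/touches minute 75 to minute 145 → extend to minute 75 to minute 145.
minute 150 to minute 180 is disjoint → start new block.
minute 155 to minute 170 overlaps/touches minute 150 to minute 180 → extend to minute 150 to minute 180.
minute 165 to minute 175 overlaps/touches minute 150 to minute 180 → extend to minute 150 to minute 180.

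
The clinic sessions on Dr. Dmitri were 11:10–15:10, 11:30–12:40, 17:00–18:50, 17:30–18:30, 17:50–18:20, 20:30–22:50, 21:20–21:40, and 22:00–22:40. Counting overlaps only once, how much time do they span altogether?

8 h 10 min

Merged: 11:10-15:10, 17:00-18:50, 20:30-22:50.
Lengths: 4 h + 1 h 50 min + 2 h 20 min = 8 h 10 min.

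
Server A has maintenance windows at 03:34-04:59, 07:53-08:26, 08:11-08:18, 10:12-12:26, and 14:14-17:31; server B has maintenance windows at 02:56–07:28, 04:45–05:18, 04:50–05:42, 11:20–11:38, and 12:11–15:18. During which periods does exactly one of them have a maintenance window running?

02:56-03:34, 04:59-07:28, 07:53-08:26, 10:12-11:20, 11:38-12:11, 12:26-14:14, 15:18-17:31

Merge the first list: 03:34-04:59, 07:53-08:26, 10:12-12:26, 14:14-17:31.
Merge the second list: 02:56-07:28, 11:20-11:38, 12:11-15:18.
A \ B = 07:53-08:26, 10:12-11:20, 11:38-12:11, 15:18-17:31.
B \ A = 02:56-03:34, 04:59-07:28, 12:26-14:14.
Union of the two gives the symmetric difference.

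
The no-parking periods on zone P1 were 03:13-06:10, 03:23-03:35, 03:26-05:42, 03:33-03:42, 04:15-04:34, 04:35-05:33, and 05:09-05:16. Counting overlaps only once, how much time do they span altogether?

Merged: 03:13–06:10.
Length: 2 h 57 min.

2 h 57 min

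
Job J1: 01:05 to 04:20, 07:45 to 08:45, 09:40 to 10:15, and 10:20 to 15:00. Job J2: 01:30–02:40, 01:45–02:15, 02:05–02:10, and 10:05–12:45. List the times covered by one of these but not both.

Merge the second list: 01:30-02:40, 10:05-12:45.
Only in the first: 01:05-01:30, 02:40-04:20, 07:45-08:45, 09:40-10:05, 12:45-15:00.
Only in the second: 10:15-10:20.
Together these are the periods covered by exactly one.

01:05-01:30, 02:40-04:20, 07:45-08:45, 09:40-10:05, 10:15-10:20, 12:45-15:00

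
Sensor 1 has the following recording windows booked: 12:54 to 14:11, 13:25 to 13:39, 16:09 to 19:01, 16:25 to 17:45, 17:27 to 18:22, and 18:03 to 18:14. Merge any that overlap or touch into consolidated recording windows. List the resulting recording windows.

13:25–13:39 overlaps/touches 12:54–14:11 → extend to 12:54–14:11.
16:09–19:01 is disjoint → start new block.
16:25–17:45 overlaps/touches 16:09–19:01 → extend to 16:09–19:01.
17:27–18:22 overlaps/touches 16:09–19:01 → extend to 16:09–19:01.
18:03–18:14 overlaps/touches 16:09–19:01 → extend to 16:09–19:01.

12:54–14:11, 16:09–19:01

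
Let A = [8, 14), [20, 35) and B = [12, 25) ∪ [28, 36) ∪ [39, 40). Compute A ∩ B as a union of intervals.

[8, 14) ∩ B → [12, 14).
[20, 35) ∩ B → [20, 25), [28, 35).

[12, 14) ∪ [20, 25) ∪ [28, 35)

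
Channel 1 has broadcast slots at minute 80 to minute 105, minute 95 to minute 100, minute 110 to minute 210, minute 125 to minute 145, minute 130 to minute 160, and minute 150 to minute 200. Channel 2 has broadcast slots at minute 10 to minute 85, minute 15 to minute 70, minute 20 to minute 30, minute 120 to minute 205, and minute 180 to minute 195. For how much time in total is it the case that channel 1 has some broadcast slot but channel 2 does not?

Merge the first list: minute 80 to minute 105, minute 110 to minute 210.
Merge the second list: minute 10 to minute 85, minute 120 to minute 205.
A \ B = minute 85 to minute 105, minute 110 to minute 120, minute 205 to minute 210.
Total: 20 minutes + 10 minutes + 5 minutes = 35 minutes.

35 minutes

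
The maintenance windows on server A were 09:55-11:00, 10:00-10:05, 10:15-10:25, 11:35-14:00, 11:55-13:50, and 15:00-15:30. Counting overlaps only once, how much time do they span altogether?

Merged: 09:55-11:00, 11:35-14:00, 15:00-15:30.
Lengths: 1 h 5 min + 2 h 25 min + 30 min = 4 h.

4 h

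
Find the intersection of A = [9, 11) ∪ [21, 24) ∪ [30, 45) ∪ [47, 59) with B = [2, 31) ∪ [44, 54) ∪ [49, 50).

Second set merges to [2, 31), [44, 54).
[9, 11) ∩ B → [9, 11).
[21, 24) ∩ B → [21, 24).
[30, 45) ∩ B → [30, 31), [44, 45).
[47, 59) ∩ B → [47, 54).

[9, 11) ∪ [21, 24) ∪ [30, 31) ∪ [44, 45) ∪ [47, 54)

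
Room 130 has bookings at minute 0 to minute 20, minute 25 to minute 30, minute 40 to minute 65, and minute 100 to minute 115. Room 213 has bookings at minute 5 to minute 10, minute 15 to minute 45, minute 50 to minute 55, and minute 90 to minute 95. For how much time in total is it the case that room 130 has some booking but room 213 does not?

40 minutes

A \ B = minute 0 to minute 5, minute 10 to minute 15, minute 45 to minute 50, minute 55 to minute 65, minute 100 to minute 115.
Total: 5 minutes + 5 minutes + 5 minutes + 10 minutes + 15 minutes = 40 minutes.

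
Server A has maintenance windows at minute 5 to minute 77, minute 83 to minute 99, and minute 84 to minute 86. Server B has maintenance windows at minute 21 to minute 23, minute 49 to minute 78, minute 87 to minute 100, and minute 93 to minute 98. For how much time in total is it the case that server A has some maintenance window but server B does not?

46 minutes

Merge the first list: minute 5 to minute 77, minute 83 to minute 99.
Merge the second list: minute 21 to minute 23, minute 49 to minute 78, minute 87 to minute 100.
A \ B = minute 5 to minute 21, minute 23 to minute 49, minute 83 to minute 87.
Total: 16 minutes + 26 minutes + 4 minutes = 46 minutes.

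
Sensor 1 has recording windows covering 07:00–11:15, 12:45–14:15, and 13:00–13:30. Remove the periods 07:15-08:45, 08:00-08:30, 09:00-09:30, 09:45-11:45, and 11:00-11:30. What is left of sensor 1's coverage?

A, merged: 07:00–11:15, 12:45–14:15.
B, merged: 07:15–08:45, 09:00–09:30, 09:45–11:45.
07:00–11:15 \ B = 07:00–07:15, 08:45–09:00, 09:30–09:45.
12:45–14:15: nothing removed.

07:00–07:15, 08:45–09:00, 09:30–09:45, 12:45–14:15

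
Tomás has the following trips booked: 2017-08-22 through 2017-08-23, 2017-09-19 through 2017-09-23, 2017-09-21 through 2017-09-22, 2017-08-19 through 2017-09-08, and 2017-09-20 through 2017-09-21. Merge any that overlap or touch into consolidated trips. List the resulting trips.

Sort by start: 2017-08-19 through 2017-09-08, 2017-08-22 through 2017-08-23, 2017-09-19 through 2017-09-23, 2017-09-20 through 2017-09-21, 2017-09-21 through 2017-09-22.
2017-08-22 through 2017-08-23 overlaps/touches 2017-08-19 through 2017-09-08 → extend to 2017-08-19 through 2017-09-08.
2017-09-19 through 2017-09-23 is disjoint → start new block.
2017-09-20 through 2017-09-21 overlaps/touches 2017-09-19 through 2017-09-23 → extend to 2017-09-19 through 2017-09-23.
2017-09-21 through 2017-09-22 overlaps/touches 2017-09-19 through 2017-09-23 → extend to 2017-09-19 through 2017-09-23.

2017-08-19 through 2017-09-08, 2017-09-19 through 2017-09-23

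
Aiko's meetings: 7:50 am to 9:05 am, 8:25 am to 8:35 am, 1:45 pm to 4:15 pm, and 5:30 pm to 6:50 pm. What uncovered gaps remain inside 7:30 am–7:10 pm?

7:30 am-7:50 am, 9:05 am-1:45 pm, 4:15 pm-5:30 pm, 6:50 pm-7:10 pm

Covered (merged): 7:50 am-9:05 am, 1:45 pm-4:15 pm, 5:30 pm-6:50 pm.
Complement within 7:30 am-7:10 pm: 7:30 am-7:50 am, 9:05 am-1:45 pm, 4:15 pm-5:30 pm, 6:50 pm-7:10 pm.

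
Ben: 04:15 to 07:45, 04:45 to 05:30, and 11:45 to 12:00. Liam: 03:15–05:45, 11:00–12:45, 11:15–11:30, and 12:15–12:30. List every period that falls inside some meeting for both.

First set merges to 04:15–07:45, 11:45–12:00.
Second set merges to 03:15–05:45, 11:00–12:45.
04:15–07:45 meets the second set on 04:15–05:45.
11:45–12:00 meets the second set on 11:45–12:00.

04:15–05:45, 11:45–12:00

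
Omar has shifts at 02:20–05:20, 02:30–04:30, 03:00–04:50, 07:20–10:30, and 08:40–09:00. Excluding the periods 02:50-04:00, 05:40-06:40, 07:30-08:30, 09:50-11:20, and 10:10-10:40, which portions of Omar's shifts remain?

02:20–02:50, 04:00–05:20, 07:20–07:30, 08:30–09:50

A, merged: 02:20–05:20, 07:20–10:30.
B, merged: 02:50–04:00, 05:40–06:40, 07:30–08:30, 09:50–11:20.
02:20–05:20 with B removed leaves 02:20–02:50, 04:00–05:20.
07:20–10:30 with B removed leaves 07:20–07:30, 08:30–09:50.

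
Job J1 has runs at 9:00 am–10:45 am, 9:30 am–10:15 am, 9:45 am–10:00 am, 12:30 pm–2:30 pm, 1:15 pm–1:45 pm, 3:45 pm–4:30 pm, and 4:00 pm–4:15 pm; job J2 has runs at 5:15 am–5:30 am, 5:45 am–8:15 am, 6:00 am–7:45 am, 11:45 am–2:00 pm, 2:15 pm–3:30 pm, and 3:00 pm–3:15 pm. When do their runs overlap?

Merge the first list: 9:00 am-10:45 am, 12:30 pm-2:30 pm, 3:45 pm-4:30 pm.
Merge the second list: 5:15 am-5:30 am, 5:45 am-8:15 am, 11:45 am-2:00 pm, 2:15 pm-3:30 pm.
9:00 am-10:45 am meets no B interval.
12:30 pm-2:30 pm ∩ B → 12:30 pm-2:00 pm, 2:15 pm-2:30 pm.
3:45 pm-4:30 pm meets no B interval.

12:30 pm-2:00 pm, 2:15 pm-2:30 pm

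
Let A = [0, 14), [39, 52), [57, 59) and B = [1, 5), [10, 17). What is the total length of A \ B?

A \ B = [0, 1), [5, 10), [39, 52), [57, 59).
Total: 1 + 5 + 13 + 2 = 21.

21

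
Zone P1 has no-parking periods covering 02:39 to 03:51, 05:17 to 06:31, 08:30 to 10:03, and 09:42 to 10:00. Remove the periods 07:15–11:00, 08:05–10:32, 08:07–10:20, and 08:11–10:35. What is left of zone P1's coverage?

A, merged: 02:39-03:51, 05:17-06:31, 08:30-10:03.
B, merged: 07:15-11:00.
02:39-03:51: no B overlap → unchanged.
05:17-06:31: no B overlap → unchanged.
08:30-10:03: fully covered by B → removed.

02:39-03:51, 05:17-06:31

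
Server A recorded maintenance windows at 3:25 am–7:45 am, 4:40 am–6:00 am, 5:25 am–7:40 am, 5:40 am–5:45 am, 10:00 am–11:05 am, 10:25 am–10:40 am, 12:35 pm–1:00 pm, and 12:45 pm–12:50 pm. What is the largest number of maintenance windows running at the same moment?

4

Walk the sorted start/end points keeping a running depth.
The depth first hits 4 at 5:40 am.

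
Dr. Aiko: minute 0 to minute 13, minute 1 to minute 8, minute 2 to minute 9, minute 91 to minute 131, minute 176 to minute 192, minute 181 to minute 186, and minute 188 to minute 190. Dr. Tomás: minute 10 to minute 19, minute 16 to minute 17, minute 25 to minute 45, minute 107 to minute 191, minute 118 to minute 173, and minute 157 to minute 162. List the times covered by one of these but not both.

minute 0 to minute 10, minute 13 to minute 19, minute 25 to minute 45, minute 91 to minute 107, minute 131 to minute 176, minute 191 to minute 192

A, merged: minute 0 to minute 13, minute 91 to minute 131, minute 176 to minute 192.
B, merged: minute 10 to minute 19, minute 25 to minute 45, minute 107 to minute 191.
Only in the first: minute 0 to minute 10, minute 91 to minute 107, minute 191 to minute 192.
Only in the second: minute 13 to minute 19, minute 25 to minute 45, minute 131 to minute 176.
Together these are the periods covered by exactly one.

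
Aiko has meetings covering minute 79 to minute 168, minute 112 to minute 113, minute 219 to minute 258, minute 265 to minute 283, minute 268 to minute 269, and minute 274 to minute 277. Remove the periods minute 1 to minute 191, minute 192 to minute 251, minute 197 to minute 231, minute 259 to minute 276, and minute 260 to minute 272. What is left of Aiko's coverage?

minute 251 to minute 258, minute 276 to minute 283

A, merged: minute 79 to minute 168, minute 219 to minute 258, minute 265 to minute 283.
B, merged: minute 1 to minute 191, minute 192 to minute 251, minute 259 to minute 276.
minute 79 to minute 168 lies entirely inside B → drops out.
minute 219 to minute 258 with B removed leaves minute 251 to minute 258.
minute 265 to minute 283 with B removed leaves minute 276 to minute 283.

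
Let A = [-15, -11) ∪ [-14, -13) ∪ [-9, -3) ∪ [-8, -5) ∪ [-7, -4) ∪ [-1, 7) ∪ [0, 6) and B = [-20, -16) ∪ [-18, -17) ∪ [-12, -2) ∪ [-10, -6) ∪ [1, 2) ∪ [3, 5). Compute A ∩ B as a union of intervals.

Merge the first list: [-15, -11), [-9, -3), [-1, 7).
Merge the second list: [-20, -16), [-12, -2), [1, 2), [3, 5).
[-15, -11) ∩ B → [-12, -11).
[-9, -3) ∩ B → [-9, -3).
[-1, 7) ∩ B → [1, 2), [3, 5).

[-12, -11) ∪ [-9, -3) ∪ [1, 2) ∪ [3, 5)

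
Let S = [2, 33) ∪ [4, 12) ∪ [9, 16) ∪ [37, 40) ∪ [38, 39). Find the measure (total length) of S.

Merged: [2, 33), [37, 40).
Lengths: 31 + 3 = 34.

34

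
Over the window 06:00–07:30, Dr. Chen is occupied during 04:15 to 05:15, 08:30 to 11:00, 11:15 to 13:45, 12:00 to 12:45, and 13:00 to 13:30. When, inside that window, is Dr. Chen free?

06:00–07:30

Covered (merged): 04:15–05:15, 08:30–11:00, 11:15–13:45.
Complement within 06:00–07:30: 06:00–07:30.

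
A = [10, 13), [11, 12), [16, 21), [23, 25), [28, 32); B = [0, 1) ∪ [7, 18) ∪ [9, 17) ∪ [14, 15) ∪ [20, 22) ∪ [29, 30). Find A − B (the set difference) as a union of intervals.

[18, 20) ∪ [23, 25) ∪ [28, 29) ∪ [30, 32)

Merge the first list: [10, 13), [16, 21), [23, 25), [28, 32).
Merge the second list: [0, 1), [7, 18), [20, 22), [29, 30).
[10, 13): entirely removed.
[16, 21) \ B = [18, 20).
[23, 25): nothing removed.
[28, 32) \ B = [28, 29), [30, 32).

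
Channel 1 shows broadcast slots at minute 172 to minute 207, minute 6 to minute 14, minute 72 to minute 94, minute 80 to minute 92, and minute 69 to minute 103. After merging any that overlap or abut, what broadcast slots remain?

minute 6 to minute 14, minute 69 to minute 103, minute 172 to minute 207

Sort by start: minute 6 to minute 14, minute 69 to minute 103, minute 72 to minute 94, minute 80 to minute 92, minute 172 to minute 207.
minute 69 to minute 103 is disjoint → start new block.
minute 72 to minute 94 overlaps/touches minute 69 to minute 103 → extend to minute 69 to minute 103.
minute 80 to minute 92 overlaps/touches minute 69 to minute 103 → extend to minute 69 to minute 103.
minute 172 to minute 207 is disjoint → start new block.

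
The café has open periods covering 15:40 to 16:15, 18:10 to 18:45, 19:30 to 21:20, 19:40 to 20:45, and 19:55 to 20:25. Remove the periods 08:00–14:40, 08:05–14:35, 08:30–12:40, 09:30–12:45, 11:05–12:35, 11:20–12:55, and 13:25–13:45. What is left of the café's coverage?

15:40–16:15, 18:10–18:45, 19:30–21:20

A, merged: 15:40–16:15, 18:10–18:45, 19:30–21:20.
B, merged: 08:00–14:40.
15:40–16:15: nothing removed.
18:10–18:45: nothing removed.
19:30–21:20: nothing removed.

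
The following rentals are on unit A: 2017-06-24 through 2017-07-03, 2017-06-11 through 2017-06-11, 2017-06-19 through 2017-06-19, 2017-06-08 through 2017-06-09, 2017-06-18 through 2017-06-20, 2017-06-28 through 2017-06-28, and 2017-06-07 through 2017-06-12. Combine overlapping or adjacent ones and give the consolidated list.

2017-06-07 through 2017-06-12, 2017-06-18 through 2017-06-20, 2017-06-24 through 2017-07-03

Sort by start: 2017-06-07 through 2017-06-12, 2017-06-08 through 2017-06-09, 2017-06-11 through 2017-06-11, 2017-06-18 through 2017-06-20, 2017-06-19 through 2017-06-19, 2017-06-24 through 2017-07-03, 2017-06-28 through 2017-06-28.
2017-06-08 through 2017-06-09 overlaps/touches 2017-06-07 through 2017-06-12 → extend to 2017-06-07 through 2017-06-12.
2017-06-11 through 2017-06-11 overlaps/touches 2017-06-07 through 2017-06-12 → extend to 2017-06-07 through 2017-06-12.
2017-06-18 through 2017-06-20 is disjoint → start new block.
2017-06-19 through 2017-06-19 overlaps/touches 2017-06-18 through 2017-06-20 → extend to 2017-06-18 through 2017-06-20.
2017-06-24 through 2017-07-03 is disjoint → start new block.
2017-06-28 through 2017-06-28 overlaps/touches 2017-06-24 through 2017-07-03 → extend to 2017-06-24 through 2017-07-03.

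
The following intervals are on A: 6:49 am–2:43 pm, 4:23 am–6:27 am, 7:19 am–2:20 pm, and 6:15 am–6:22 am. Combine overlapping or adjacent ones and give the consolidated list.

4:23 am–6:27 am, 6:49 am–2:43 pm

Sort by start: 4:23 am–6:27 am, 6:15 am–6:22 am, 6:49 am–2:43 pm, 7:19 am–2:20 pm.
6:15 am–6:22 am overlaps/touches 4:23 am–6:27 am → extend to 4:23 am–6:27 am.
6:49 am–2:43 pm is disjoint → start new block.
7:19 am–2:20 pm overlaps/touches 6:49 am–2:43 pm → extend to 6:49 am–2:43 pm.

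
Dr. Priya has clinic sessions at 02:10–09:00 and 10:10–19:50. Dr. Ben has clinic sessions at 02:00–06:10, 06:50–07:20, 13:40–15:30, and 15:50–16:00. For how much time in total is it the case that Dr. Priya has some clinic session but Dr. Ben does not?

A \ B = 06:10–06:50, 07:20–09:00, 10:10–13:40, 15:30–15:50, 16:00–19:50.
Total: 40 min + 1 h 40 min + 3 h 30 min + 20 min + 3 h 50 min = 10 h.

10 h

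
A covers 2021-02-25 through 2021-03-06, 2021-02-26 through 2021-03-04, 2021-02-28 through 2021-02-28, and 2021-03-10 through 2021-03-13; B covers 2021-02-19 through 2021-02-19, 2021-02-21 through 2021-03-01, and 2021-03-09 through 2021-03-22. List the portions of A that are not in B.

Merge the first list: 2021-02-25 through 2021-03-06, 2021-03-10 through 2021-03-13.
2021-02-25 through 2021-03-06 minus B → 2021-03-02 through 2021-03-06.
2021-03-10 through 2021-03-13: fully covered by B → removed.

2021-03-02 through 2021-03-06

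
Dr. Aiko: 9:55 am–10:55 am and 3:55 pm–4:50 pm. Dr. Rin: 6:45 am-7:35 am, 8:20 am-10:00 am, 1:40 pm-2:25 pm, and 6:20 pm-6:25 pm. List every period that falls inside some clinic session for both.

9:55 am–10:00 am

9:55 am–10:55 am ∩ B → 9:55 am–10:00 am.
3:55 pm–4:50 pm meets no B interval.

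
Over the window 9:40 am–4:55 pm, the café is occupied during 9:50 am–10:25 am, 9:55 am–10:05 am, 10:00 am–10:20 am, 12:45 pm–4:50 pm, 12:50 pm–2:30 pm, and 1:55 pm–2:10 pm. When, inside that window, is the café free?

The merged coverage is 9:50 am–10:25 am, 12:45 pm–4:50 pm.
Complement within 9:40 am–4:55 pm: 9:40 am–9:50 am, 10:25 am–12:45 pm, 4:50 pm–4:55 pm.

9:40 am–9:50 am, 10:25 am–12:45 pm, 4:50 pm–4:55 pm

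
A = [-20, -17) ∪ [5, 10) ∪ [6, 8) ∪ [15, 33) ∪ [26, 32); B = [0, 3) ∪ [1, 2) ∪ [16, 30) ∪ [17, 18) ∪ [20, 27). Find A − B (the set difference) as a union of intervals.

[-20, -17) ∪ [5, 10) ∪ [15, 16) ∪ [30, 33)

Merge the first list: [-20, -17), [5, 10), [15, 33).
Merge the second list: [0, 3), [16, 30).
[-20, -17) is untouched.
[5, 10) is untouched.
[15, 33) with B removed leaves [15, 16), [30, 33).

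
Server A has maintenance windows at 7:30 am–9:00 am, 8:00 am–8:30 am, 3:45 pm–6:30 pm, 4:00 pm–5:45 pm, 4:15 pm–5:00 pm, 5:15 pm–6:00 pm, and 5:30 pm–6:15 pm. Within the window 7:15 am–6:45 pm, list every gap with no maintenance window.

7:15 am–7:30 am, 9:00 am–3:45 pm, 6:30 pm–6:45 pm

Covered (merged): 7:30 am–9:00 am, 3:45 pm–6:30 pm.
Complement within 7:15 am–6:45 pm: 7:15 am–7:30 am, 9:00 am–3:45 pm, 6:30 pm–6:45 pm.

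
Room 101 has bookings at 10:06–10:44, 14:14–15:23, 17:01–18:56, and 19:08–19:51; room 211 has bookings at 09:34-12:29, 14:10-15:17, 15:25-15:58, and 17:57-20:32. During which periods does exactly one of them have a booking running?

Only in the first: 15:17–15:23, 17:01–17:57.
Only in the second: 09:34–10:06, 10:44–12:29, 14:10–14:14, 15:25–15:58, 18:56–19:08, 19:51–20:32.
Together these are the periods covered by exactly one.

09:34–10:06, 10:44–12:29, 14:10–14:14, 15:17–15:23, 15:25–15:58, 17:01–17:57, 18:56–19:08, 19:51–20:32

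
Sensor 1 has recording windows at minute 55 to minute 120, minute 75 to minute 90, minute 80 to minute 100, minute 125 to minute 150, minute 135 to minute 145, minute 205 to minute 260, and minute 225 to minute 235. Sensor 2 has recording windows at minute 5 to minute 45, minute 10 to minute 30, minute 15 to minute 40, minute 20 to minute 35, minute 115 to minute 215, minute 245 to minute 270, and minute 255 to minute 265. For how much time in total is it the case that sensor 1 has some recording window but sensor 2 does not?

90 minutes

Merge the first list: minute 55 to minute 120, minute 125 to minute 150, minute 205 to minute 260.
Merge the second list: minute 5 to minute 45, minute 115 to minute 215, minute 245 to minute 270.
A \ B = minute 55 to minute 115, minute 215 to minute 245.
Total: 60 minutes + 30 minutes = 90 minutes.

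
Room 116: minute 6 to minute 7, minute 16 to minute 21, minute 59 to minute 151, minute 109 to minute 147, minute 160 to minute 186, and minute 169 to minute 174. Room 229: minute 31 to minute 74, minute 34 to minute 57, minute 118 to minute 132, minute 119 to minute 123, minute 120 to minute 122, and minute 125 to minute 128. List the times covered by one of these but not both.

minute 6 to minute 7, minute 16 to minute 21, minute 31 to minute 59, minute 74 to minute 118, minute 132 to minute 151, minute 160 to minute 186

A, merged: minute 6 to minute 7, minute 16 to minute 21, minute 59 to minute 151, minute 160 to minute 186.
B, merged: minute 31 to minute 74, minute 118 to minute 132.
Only in the first: minute 6 to minute 7, minute 16 to minute 21, minute 74 to minute 118, minute 132 to minute 151, minute 160 to minute 186.
Only in the second: minute 31 to minute 59.
Together these are the periods covered by exactly one.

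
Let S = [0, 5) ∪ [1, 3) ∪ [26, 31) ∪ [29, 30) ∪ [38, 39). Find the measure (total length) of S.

Merged: [0, 5), [26, 31), [38, 39).
Lengths: 5 + 5 + 1 = 11.

11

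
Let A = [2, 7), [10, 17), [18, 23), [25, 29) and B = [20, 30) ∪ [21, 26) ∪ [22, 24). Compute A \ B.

B, merged: [20, 30).
[2, 7): nothing removed.
[10, 17): nothing removed.
[18, 23) \ B = [18, 20).
[25, 29): entirely removed.

[2, 7) ∪ [10, 17) ∪ [18, 20)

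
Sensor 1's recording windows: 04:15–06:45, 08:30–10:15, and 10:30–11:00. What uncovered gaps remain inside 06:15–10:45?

06:45-08:30, 10:15-10:30

Covered (merged): 04:15-06:45, 08:30-10:15, 10:30-11:00.
Complement within 06:15-10:45: 06:45-08:30, 10:15-10:30.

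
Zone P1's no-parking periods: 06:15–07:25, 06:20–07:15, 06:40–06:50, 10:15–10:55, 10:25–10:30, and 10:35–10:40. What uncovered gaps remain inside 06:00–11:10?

06:00–06:15, 07:25–10:15, 10:55–11:10

The merged coverage is 06:15–07:25, 10:15–10:55.
Uncovered inside 06:00–11:10: 06:00–06:15, 07:25–10:15, 10:55–11:10.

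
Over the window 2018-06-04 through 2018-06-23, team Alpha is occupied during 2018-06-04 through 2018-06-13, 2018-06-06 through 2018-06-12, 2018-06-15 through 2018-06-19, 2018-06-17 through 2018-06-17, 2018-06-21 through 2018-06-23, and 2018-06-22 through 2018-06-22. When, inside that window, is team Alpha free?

The merged coverage is 2018-06-04 through 2018-06-13, 2018-06-15 through 2018-06-19, 2018-06-21 through 2018-06-23.
Uncovered inside 2018-06-04 through 2018-06-23: 2018-06-14 through 2018-06-14, 2018-06-20 through 2018-06-20.

2018-06-14 through 2018-06-14, 2018-06-20 through 2018-06-20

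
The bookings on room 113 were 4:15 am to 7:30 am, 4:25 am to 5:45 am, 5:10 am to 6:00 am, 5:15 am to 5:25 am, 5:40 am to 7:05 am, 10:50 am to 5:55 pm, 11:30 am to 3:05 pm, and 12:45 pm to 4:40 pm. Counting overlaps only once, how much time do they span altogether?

10 h 20 min

Merged: 4:15 am-7:30 am, 10:50 am-5:55 pm.
Lengths: 3 h 15 min + 7 h 5 min = 10 h 20 min.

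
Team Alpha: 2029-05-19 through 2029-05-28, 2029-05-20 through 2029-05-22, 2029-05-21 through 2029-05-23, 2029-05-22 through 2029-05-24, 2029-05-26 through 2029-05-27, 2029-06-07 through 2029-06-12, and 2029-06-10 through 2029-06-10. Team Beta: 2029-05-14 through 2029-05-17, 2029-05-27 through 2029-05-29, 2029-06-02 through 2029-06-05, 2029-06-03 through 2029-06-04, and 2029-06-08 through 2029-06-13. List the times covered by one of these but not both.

2029-05-14 through 2029-05-17, 2029-05-19 through 2029-05-26, 2029-05-29 through 2029-05-29, 2029-06-02 through 2029-06-05, 2029-06-07 through 2029-06-07, 2029-06-13 through 2029-06-13

Merge the first list: 2029-05-19 through 2029-05-28, 2029-06-07 through 2029-06-12.
Merge the second list: 2029-05-14 through 2029-05-17, 2029-05-27 through 2029-05-29, 2029-06-02 through 2029-06-05, 2029-06-08 through 2029-06-13.
A but not B: 2029-05-19 through 2029-05-26, 2029-06-07 through 2029-06-07.
B but not A: 2029-05-14 through 2029-05-17, 2029-05-29 through 2029-05-29, 2029-06-02 through 2029-06-05, 2029-06-13 through 2029-06-13.
Combining gives A △ B.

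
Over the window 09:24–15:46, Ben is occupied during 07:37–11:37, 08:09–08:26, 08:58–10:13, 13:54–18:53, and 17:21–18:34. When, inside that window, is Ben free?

Covered (merged): 07:37–11:37, 13:54–18:53.
Complement within 09:24–15:46: 11:37–13:54.

11:37–13:54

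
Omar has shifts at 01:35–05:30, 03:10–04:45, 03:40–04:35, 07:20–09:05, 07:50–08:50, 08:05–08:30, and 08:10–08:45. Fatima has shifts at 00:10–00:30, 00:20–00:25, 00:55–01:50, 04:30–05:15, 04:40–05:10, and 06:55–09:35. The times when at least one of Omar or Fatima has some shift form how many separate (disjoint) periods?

3

Merge the first list: 01:35–05:30, 07:20–09:05.
Merge the second list: 00:10–00:30, 00:55–01:50, 04:30–05:15, 06:55–09:35.
A ∪ B = 00:10–00:30, 00:55–05:30, 06:55–09:35.
That is 3 disjoint pieces.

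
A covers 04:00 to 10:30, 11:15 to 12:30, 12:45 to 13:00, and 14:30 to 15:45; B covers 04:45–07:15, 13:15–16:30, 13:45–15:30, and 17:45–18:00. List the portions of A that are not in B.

Merge the second list: 04:45–07:15, 13:15–16:30, 17:45–18:00.
04:00–10:30 minus B → 04:00–04:45, 07:15–10:30.
11:15–12:30: no B overlap → unchanged.
12:45–13:00: no B overlap → unchanged.
14:30–15:45: fully covered by B → removed.

04:00–04:45, 07:15–10:30, 11:15–12:30, 12:45–13:00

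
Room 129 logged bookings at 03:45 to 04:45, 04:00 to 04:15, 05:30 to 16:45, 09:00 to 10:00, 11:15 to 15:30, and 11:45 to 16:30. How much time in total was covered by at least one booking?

Merged: 03:45–04:45, 05:30–16:45.
Lengths: 1 h + 11 h 15 min = 12 h 15 min.

12 h 15 min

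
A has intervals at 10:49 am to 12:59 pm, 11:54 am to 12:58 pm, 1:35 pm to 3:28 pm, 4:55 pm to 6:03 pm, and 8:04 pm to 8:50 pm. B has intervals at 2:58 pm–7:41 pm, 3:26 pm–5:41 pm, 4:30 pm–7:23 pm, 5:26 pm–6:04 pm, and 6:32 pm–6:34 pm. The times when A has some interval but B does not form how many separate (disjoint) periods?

First set merges to 10:49 am–12:59 pm, 1:35 pm–3:28 pm, 4:55 pm–6:03 pm, 8:04 pm–8:50 pm.
Second set merges to 2:58 pm–7:41 pm.
A \ B = 10:49 am–12:59 pm, 1:35 pm–2:58 pm, 8:04 pm–8:50 pm.
That is 3 disjoint pieces.

3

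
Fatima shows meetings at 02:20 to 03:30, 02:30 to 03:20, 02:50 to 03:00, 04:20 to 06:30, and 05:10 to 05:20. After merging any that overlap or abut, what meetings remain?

02:30–03:20 overlaps/touches 02:20–03:30 → extend to 02:20–03:30.
02:50–03:00 overlaps/touches 02:20–03:30 → extend to 02:20–03:30.
04:20–06:30 is disjoint → start new block.
05:10–05:20 overlaps/touches 04:20–06:30 → extend to 04:20–06:30.

02:20–03:30, 04:20–06:30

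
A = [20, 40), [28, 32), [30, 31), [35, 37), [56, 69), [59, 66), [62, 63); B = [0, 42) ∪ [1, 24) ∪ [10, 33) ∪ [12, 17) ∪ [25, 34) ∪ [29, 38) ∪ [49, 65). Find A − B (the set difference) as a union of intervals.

[65, 69)

A, merged: [20, 40), [56, 69).
B, merged: [0, 42), [49, 65).
[20, 40): entirely removed.
[56, 69) \ B = [65, 69).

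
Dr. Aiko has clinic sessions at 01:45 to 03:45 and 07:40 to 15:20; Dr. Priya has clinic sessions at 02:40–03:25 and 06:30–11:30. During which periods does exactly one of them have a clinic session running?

01:45–02:40, 03:25–03:45, 06:30–07:40, 11:30–15:20

Only in the first: 01:45–02:40, 03:25–03:45, 11:30–15:20.
Only in the second: 06:30–07:40.
Together these are the periods covered by exactly one.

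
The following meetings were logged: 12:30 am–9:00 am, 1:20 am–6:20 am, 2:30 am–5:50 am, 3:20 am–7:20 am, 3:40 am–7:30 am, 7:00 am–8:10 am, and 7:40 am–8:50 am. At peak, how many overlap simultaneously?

5

Walk the sorted start/end points keeping a running depth.
The depth first hits 5 at 3:40 am.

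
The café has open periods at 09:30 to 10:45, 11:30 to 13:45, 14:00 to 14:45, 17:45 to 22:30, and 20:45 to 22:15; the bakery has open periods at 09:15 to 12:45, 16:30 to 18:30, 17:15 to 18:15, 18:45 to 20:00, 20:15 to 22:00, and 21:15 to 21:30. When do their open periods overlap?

09:30–10:45, 11:30–12:45, 17:45–18:30, 18:45–20:00, 20:15–22:00

First set merges to 09:30–10:45, 11:30–13:45, 14:00–14:45, 17:45–22:30.
Second set merges to 09:15–12:45, 16:30–18:30, 18:45–20:00, 20:15–22:00.
09:30–10:45 overlaps B on 09:30–10:45.
11:30–13:45 overlaps B on 11:30–12:45.
14:00–14:45 falls entirely outside B.
17:45–22:30 overlaps B on 17:45–18:30, 18:45–20:00, 20:15–22:00.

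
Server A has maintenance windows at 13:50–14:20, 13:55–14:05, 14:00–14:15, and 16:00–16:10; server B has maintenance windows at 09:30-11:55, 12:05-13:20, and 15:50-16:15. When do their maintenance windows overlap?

Merge the first list: 13:50–14:20, 16:00–16:10.
13:50–14:20 meets no B interval.
16:00–16:10 ∩ B → 16:00–16:10.

16:00–16:10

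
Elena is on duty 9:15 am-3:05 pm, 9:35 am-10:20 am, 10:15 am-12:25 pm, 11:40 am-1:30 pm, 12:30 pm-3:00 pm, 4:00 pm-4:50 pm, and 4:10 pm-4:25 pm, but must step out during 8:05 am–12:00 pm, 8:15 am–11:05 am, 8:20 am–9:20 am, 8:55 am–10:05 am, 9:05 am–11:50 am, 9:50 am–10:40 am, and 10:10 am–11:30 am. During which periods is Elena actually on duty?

12:00 pm–3:05 pm, 4:00 pm–4:50 pm

A, merged: 9:15 am–3:05 pm, 4:00 pm–4:50 pm.
B, merged: 8:05 am–12:00 pm.
9:15 am–3:05 pm \ B = 12:00 pm–3:05 pm.
4:00 pm–4:50 pm: nothing removed.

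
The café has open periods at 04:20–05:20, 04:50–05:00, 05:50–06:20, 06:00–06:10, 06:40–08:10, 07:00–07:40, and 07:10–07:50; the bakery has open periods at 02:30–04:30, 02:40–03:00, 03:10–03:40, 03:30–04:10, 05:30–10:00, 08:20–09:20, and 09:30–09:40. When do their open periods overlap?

Merge the first list: 04:20-05:20, 05:50-06:20, 06:40-08:10.
Merge the second list: 02:30-04:30, 05:30-10:00.
04:20-05:20 overlaps B on 04:20-04:30.
05:50-06:20 overlaps B on 05:50-06:20.
06:40-08:10 overlaps B on 06:40-08:10.

04:20-04:30, 05:50-06:20, 06:40-08:10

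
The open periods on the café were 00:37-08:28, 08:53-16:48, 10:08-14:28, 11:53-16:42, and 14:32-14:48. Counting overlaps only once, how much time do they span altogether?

Merged: 00:37–08:28, 08:53–16:48.
Lengths: 7 h 51 min + 7 h 55 min = 15 h 46 min.

15 h 46 min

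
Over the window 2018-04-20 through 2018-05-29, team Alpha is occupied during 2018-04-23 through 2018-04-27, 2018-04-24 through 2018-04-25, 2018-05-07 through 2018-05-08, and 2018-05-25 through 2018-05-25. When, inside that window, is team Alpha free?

2018-04-20 through 2018-04-22, 2018-04-28 through 2018-05-06, 2018-05-09 through 2018-05-24, 2018-05-26 through 2018-05-29

The merged coverage is 2018-04-23 through 2018-04-27, 2018-05-07 through 2018-05-08, 2018-05-25 through 2018-05-25.
Complement within 2018-04-20 through 2018-05-29: 2018-04-20 through 2018-04-22, 2018-04-28 through 2018-05-06, 2018-05-09 through 2018-05-24, 2018-05-26 through 2018-05-29.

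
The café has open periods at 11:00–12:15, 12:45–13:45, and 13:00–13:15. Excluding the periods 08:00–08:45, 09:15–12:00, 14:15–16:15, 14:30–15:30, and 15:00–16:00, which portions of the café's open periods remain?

12:00-12:15, 12:45-13:45

A, merged: 11:00-12:15, 12:45-13:45.
B, merged: 08:00-08:45, 09:15-12:00, 14:15-16:15.
11:00-12:15 with B removed leaves 12:00-12:15.
12:45-13:45 is untouched.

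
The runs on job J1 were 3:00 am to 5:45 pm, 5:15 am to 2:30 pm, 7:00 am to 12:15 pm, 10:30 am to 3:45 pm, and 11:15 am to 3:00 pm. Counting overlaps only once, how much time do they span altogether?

14 h 45 min

Merged: 3:00 am–5:45 pm.
Length: 14 h 45 min.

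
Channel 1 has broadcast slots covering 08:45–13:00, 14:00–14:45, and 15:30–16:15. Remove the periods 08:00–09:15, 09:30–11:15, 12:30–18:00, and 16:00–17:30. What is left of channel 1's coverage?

B, merged: 08:00–09:15, 09:30–11:15, 12:30–18:00.
08:45–13:00 minus B → 09:15–09:30, 11:15–12:30.
14:00–14:45: fully covered by B → removed.
15:30–16:15: fully covered by B → removed.

09:15–09:30, 11:15–12:30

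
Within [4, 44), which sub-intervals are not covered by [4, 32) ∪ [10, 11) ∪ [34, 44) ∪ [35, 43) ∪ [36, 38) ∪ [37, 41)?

After merging, the occupied span is [4, 32), [34, 44).
Uncovered inside [4, 44): [32, 34).

[32, 34)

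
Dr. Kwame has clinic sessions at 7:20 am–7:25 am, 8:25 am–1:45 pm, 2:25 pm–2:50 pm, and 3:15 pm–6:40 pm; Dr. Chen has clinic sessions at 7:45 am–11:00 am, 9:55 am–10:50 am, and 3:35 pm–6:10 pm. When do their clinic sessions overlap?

8:25 am-11:00 am, 3:35 pm-6:10 pm

Second set merges to 7:45 am-11:00 am, 3:35 pm-6:10 pm.
7:20 am-7:25 am: no overlap with the second set.
8:25 am-1:45 pm meets the second set on 8:25 am-11:00 am.
2:25 pm-2:50 pm: no overlap with the second set.
3:15 pm-6:40 pm meets the second set on 3:35 pm-6:10 pm.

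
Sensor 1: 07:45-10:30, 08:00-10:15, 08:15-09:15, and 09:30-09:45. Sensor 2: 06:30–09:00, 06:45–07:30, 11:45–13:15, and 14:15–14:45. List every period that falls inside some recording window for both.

First set merges to 07:45–10:30.
Second set merges to 06:30–09:00, 11:45–13:15, 14:15–14:45.
07:45–10:30 overlaps B on 07:45–09:00.

07:45–09:00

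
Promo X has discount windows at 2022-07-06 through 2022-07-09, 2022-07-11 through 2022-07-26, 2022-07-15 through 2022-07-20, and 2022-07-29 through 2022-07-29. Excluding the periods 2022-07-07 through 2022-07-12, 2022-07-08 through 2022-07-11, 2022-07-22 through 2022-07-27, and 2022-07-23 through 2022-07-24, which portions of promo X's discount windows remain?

First set merges to 2022-07-06 through 2022-07-09, 2022-07-11 through 2022-07-26, 2022-07-29 through 2022-07-29.
Second set merges to 2022-07-07 through 2022-07-12, 2022-07-22 through 2022-07-27.
2022-07-06 through 2022-07-09 \ B = 2022-07-06 through 2022-07-06.
2022-07-11 through 2022-07-26 \ B = 2022-07-13 through 2022-07-21.
2022-07-29 through 2022-07-29: nothing removed.

2022-07-06 through 2022-07-06, 2022-07-13 through 2022-07-21, 2022-07-29 through 2022-07-29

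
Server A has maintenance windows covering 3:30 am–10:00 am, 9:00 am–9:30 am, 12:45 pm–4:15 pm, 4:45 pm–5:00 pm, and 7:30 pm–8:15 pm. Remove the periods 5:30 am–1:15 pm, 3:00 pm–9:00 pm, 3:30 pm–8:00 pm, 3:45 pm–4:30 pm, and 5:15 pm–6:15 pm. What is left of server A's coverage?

Merge the first list: 3:30 am-10:00 am, 12:45 pm-4:15 pm, 4:45 pm-5:00 pm, 7:30 pm-8:15 pm.
Merge the second list: 5:30 am-1:15 pm, 3:00 pm-9:00 pm.
3:30 am-10:00 am minus B → 3:30 am-5:30 am.
12:45 pm-4:15 pm minus B → 1:15 pm-3:00 pm.
4:45 pm-5:00 pm: fully covered by B → removed.
7:30 pm-8:15 pm: fully covered by B → removed.

3:30 am-5:30 am, 1:15 pm-3:00 pm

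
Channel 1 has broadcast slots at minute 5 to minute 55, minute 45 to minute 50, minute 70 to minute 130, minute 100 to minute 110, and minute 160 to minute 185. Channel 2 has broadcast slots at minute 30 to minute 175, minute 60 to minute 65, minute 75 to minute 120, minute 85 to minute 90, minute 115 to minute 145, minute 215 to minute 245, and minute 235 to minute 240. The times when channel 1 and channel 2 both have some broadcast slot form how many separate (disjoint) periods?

3

First set merges to minute 5 to minute 55, minute 70 to minute 130, minute 160 to minute 185.
Second set merges to minute 30 to minute 175, minute 215 to minute 245.
A ∩ B = minute 30 to minute 55, minute 70 to minute 130, minute 160 to minute 175.
That is 3 disjoint pieces.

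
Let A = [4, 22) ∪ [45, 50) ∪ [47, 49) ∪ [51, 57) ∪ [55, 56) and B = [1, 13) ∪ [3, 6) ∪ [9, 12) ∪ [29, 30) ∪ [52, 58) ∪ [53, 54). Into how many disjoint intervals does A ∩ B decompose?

2

Merge the first list: [4, 22), [45, 50), [51, 57).
Merge the second list: [1, 13), [29, 30), [52, 58).
A ∩ B = [4, 13), [52, 57).
That is 2 disjoint pieces.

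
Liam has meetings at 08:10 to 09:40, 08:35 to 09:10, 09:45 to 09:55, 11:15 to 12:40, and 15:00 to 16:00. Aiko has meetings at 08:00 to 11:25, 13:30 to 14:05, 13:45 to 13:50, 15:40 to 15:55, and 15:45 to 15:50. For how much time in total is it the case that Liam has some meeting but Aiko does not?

2 h

First set merges to 08:10–09:40, 09:45–09:55, 11:15–12:40, 15:00–16:00.
Second set merges to 08:00–11:25, 13:30–14:05, 15:40–15:55.
A \ B = 11:25–12:40, 15:00–15:40, 15:55–16:00.
Total: 1 h 15 min + 40 min + 5 min = 2 h.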